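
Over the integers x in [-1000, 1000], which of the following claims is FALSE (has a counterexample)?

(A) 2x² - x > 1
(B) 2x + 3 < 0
(A) x = 0: LHS = 2·0² - 0 = 0; 0 > 1 — FAILS
(B) x = 0: LHS = 2·0 + 3 = 3; 3 < 0 — FAILS

Answer: Both A and B are false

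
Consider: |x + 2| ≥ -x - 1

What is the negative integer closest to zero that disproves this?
Testing negative integers from -1 downward:
x = -1: LHS = |(-1) + 2| = |1| = 1, RHS = -(-1) - 1 = 0; 1 ≥ 0 — holds
x = -2: LHS = |(-2) + 2| = |0| = 0, RHS = -(-2) - 1 = 1; 0 ≥ 1 — FAILS  ← closest negative counterexample to 0

Answer: x = -2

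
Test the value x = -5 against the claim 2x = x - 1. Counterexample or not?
Substitute x = -5 into the relation:
x = -5: LHS = 2·(-5) = -10, RHS = (-5) - 1 = -6; -10 = -6 — FAILS

Since the claim fails at x = -5, this value is a counterexample.

Answer: Yes, x = -5 is a counterexample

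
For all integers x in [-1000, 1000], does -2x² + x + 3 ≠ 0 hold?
The claim fails at x = -1:
x = -1: LHS = -2·(-1)² + (-1) + 3 = 0; 0 ≠ 0 — FAILS

Because a single integer refutes it, the statement is false.

Answer: False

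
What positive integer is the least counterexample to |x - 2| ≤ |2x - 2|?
Testing positive integers:
x = 1: LHS = |1 - 2| = |-1| = 1, RHS = |2·1 - 2| = |0| = 0; 1 ≤ 0 — FAILS  ← smallest positive counterexample

Answer: x = 1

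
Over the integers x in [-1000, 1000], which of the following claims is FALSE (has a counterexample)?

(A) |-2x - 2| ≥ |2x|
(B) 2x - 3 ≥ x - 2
(A) x = -1: LHS = |-2·(-1) - 2| = |0| = 0, RHS = |2·(-1)| = |-2| = 2; 0 ≥ 2 — FAILS
(B) x = 0: LHS = 2·0 - 3 = -3, RHS = 0 - 2 = -2; -3 ≥ -2 — FAILS

Answer: Both A and B are false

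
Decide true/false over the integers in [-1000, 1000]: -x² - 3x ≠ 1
Track d = LHS − RHS over the integers in [-1000, 1000]. Equality would need d = 0, but d changes sign only between consecutive integers, jumping over 0:
x = -3: LHS = -(-3)² - 3·(-3) = 0; 0 ≠ 1 — holds  (d = -1)
x = -2: LHS = -(-2)² - 3·(-2) = 2; 2 ≠ 1 — holds  (d = 1)
x = -1: LHS = -(-1)² - 3·(-1) = 2; 2 ≠ 1 — holds  (d = 1)
x = 0: LHS = -0² - 3·0 = 0; 0 ≠ 1 — holds  (d = -1)
Away from these crossings d keeps a constant sign, and checking every integer in [-1000, 1000] confirms d ≠ 0 throughout. Hence the two sides are never equal, so the relation holds for every integer in [-1000, 1000].

No counterexample exists.

Answer: True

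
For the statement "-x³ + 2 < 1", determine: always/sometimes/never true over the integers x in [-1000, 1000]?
Holds at x = 2: LHS = -2³ + 2 = -6; -6 < 1 — holds
Fails at x = 0: LHS = -0³ + 2 = 2; 2 < 1 — FAILS
It is satisfied by some integers in the range but not all.

Answer: Sometimes true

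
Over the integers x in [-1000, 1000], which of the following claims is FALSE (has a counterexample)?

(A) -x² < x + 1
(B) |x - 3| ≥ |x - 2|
(A) Over all integers in [-1000, 1000], LHS − RHS is largest at x = 0, where it equals -1:
x = 0: LHS = -0² = 0, RHS = 0 + 1 = 1; 0 < 1 — holds
At the ends of the range:
x = -1000: LHS = -(-1000)² = -1000000, RHS = (-1000) + 1 = -999; -1000000 < -999 — holds
x = 1000: LHS = -1000² = -1000000, RHS = 1000 + 1 = 1001; -1000000 < 1001 — holds
Hence LHS − RHS is never zero or positive, i.e. LHS < RHS throughout, so the relation holds for every integer in [-1000, 1000].

(B) x = 3: LHS = |3 - 3| = |0| = 0, RHS = |3 - 2| = |1| = 1; 0 ≥ 1 — FAILS

Only (B) has a counterexample.

Answer: B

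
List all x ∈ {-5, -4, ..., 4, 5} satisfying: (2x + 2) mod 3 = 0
Holds for: {-4, -1, 2, 5}
Fails for: {-5, -3, -2, 0, 1, 3, 4}

Answer: {-4, -1, 2, 5}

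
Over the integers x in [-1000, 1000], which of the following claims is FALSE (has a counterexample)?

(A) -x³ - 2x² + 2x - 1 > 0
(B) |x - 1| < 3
(A) x = 0: LHS = -0³ - 2·0² + 2·0 - 1 = -1; -1 > 0 — FAILS
(B) x = -2: LHS = |(-2) - 1| = |-3| = 3; 3 < 3 — FAILS

Answer: Both A and B are false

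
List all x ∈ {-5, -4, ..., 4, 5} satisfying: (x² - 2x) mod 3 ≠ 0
Holds for: {-5, -2, 1, 4}
Fails for: {-4, -3, -1, 0, 2, 3, 5}

Answer: {-5, -2, 1, 4}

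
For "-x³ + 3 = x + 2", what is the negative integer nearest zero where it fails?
Testing negative integers from -1 downward:
x = -1: LHS = -(-1)³ + 3 = 4, RHS = (-1) + 2 = 1; 4 = 1 — FAILS  ← closest negative counterexample to 0

Answer: x = -1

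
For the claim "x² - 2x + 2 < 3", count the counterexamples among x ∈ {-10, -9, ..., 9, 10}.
Counterexamples in [-10, 10]: {-10, -9, -8, -7, -6, -5, -4, -3, -2, -1, 3, 4, 5, 6, 7, 8, 9, 10}.

Counting them gives 18 values.

Answer: 18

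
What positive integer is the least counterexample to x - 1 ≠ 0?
Testing positive integers:
x = 1: LHS = 1 - 1 = 0; 0 ≠ 0 — FAILS  ← smallest positive counterexample

Answer: x = 1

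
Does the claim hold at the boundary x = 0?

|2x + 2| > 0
x = 0: LHS = |2·0 + 2| = |2| = 2; 2 > 0 — holds

The relation is satisfied at x = 0.

Answer: Yes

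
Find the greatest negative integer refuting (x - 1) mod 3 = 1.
Testing negative integers from -1 downward:
x = -1: LHS = ((-1) - 1) mod 3 = (-2) mod 3 = 1; 1 = 1 — holds
x = -2: LHS = ((-2) - 1) mod 3 = (-3) mod 3 = 0; 0 = 1 — FAILS  ← closest negative counterexample to 0

Answer: x = -2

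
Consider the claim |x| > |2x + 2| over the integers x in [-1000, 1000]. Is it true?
The claim fails at x = 0:
x = 0: LHS = |0| = 0, RHS = |2·0 + 2| = |2| = 2; 0 > 2 — FAILS

Because a single integer refutes it, the statement is false.

Answer: False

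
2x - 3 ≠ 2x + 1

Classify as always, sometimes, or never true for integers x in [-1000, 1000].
Over all integers in [-1000, 1000], LHS − RHS is always negative; it is closest to 0 at x = 0, where it equals -4:
x = 0: LHS = 2·0 - 3 = -3, RHS = 2·0 + 1 = 1; -3 ≠ 1 — holds
At the ends of the range:
x = -1000: LHS = 2·(-1000) - 3 = -2003, RHS = 2·(-1000) + 1 = -1999; -2003 ≠ -1999 — holds
x = 1000: LHS = 2·1000 - 3 = 1997, RHS = 2·1000 + 1 = 2001; 1997 ≠ 2001 — holds
Hence LHS − RHS is never 0, i.e. the two sides are never equal, so the relation holds for every integer in [-1000, 1000].

No counterexample exists.

Answer: Always true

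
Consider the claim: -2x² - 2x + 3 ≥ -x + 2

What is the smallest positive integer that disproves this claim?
Testing positive integers:
x = 1: LHS = -2·1² - 2·1 + 3 = -1, RHS = -1 + 2 = 1; -1 ≥ 1 — FAILS  ← smallest positive counterexample

Answer: x = 1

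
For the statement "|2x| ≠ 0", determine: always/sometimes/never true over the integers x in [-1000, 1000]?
Holds at x = 1: LHS = |2·1| = |2| = 2; 2 ≠ 0 — holds
Fails at x = 0: LHS = |2·0| = |0| = 0; 0 ≠ 0 — FAILS
It is satisfied by some integers in the range but not all.

Answer: Sometimes true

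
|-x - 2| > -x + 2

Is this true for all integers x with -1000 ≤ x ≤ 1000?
The claim fails at x = 0:
x = 0: LHS = |-0 - 2| = |-2| = 2, RHS = -0 + 2 = 2; 2 > 2 — FAILS

Because a single integer refutes it, the statement is false.

Answer: False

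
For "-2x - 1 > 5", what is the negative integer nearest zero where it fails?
Testing negative integers from -1 downward:
x = -1: LHS = -2·(-1) - 1 = 1; 1 > 5 — FAILS  ← closest negative counterexample to 0

Answer: x = -1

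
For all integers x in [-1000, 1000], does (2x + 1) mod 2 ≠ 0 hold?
For a polynomial with integer coefficients, its value mod 2 depends only on x mod 2, so it suffices to check one representative of each residue class, x = 0, 1:
x = 0: LHS = (2·0 + 1) mod 2 = 1 mod 2 = 1; 1 ≠ 0 — holds
x = 1: LHS = (2·1 + 1) mod 2 = 3 mod 2 = 1; 1 ≠ 0 — holds
The relation holds in every residue class, so the relation holds for every integer in [-1000, 1000].

No counterexample exists.

Answer: True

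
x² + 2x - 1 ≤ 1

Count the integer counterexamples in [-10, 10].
Counterexamples in [-10, 10]: {-10, -9, -8, -7, -6, -5, -4, -3, 1, 2, 3, 4, 5, 6, 7, 8, 9, 10}.

Counting them gives 18 values.

Answer: 18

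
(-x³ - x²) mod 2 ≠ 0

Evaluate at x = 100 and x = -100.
x = 100: LHS = (-100³ - 100²) mod 2 = (-1010000) mod 2 = 0; 0 ≠ 0 — FAILS
x = -100: LHS = (-(-100)³ - (-100)²) mod 2 = 990000 mod 2 = 0; 0 ≠ 0 — FAILS

Answer: No, fails for both x = 100 and x = -100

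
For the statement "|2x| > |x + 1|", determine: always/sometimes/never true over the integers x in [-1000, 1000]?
Holds at x = -1: LHS = |2·(-1)| = |-2| = 2, RHS = |(-1) + 1| = |0| = 0; 2 > 0 — holds
Fails at x = 0: LHS = |2·0| = |0| = 0, RHS = |0 + 1| = |1| = 1; 0 > 1 — FAILS
It is satisfied by some integers in the range but not all.

Answer: Sometimes true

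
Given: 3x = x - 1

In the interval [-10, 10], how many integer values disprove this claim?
Counterexamples in [-10, 10]: {-10, -9, -8, -7, -6, -5, -4, -3, -2, -1, 0, 1, 2, 3, 4, 5, 6, 7, 8, 9, 10}.

Counting them gives 21 values.

Answer: 21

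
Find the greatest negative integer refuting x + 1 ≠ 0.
Testing negative integers from -1 downward:
x = -1: LHS = (-1) + 1 = 0; 0 ≠ 0 — FAILS  ← closest negative counterexample to 0

Answer: x = -1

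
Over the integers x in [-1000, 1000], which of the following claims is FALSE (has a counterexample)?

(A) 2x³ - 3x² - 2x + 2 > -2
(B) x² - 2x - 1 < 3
(A) x = -2: LHS = 2·(-2)³ - 3·(-2)² - 2·(-2) + 2 = -22; -22 > -2 — FAILS
(B) x = -2: LHS = (-2)² - 2·(-2) - 1 = 7; 7 < 3 — FAILS

Answer: Both A and B are false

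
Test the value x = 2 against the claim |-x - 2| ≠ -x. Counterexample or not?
Substitute x = 2 into the relation:
x = 2: LHS = |-2 - 2| = |-4| = 4; 4 ≠ -2 — holds

The claim holds here, so x = 2 is not a counterexample. (A counterexample exists elsewhere, e.g. x = -1.)

Answer: No, x = 2 is not a counterexample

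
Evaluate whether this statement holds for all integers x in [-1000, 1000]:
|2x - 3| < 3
The claim fails at x = 0:
x = 0: LHS = |2·0 - 3| = |-3| = 3; 3 < 3 — FAILS

Because a single integer refutes it, the statement is false.

Answer: False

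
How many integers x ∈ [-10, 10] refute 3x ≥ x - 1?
Counterexamples in [-10, 10]: {-10, -9, -8, -7, -6, -5, -4, -3, -2, -1}.

Counting them gives 10 values.

Answer: 10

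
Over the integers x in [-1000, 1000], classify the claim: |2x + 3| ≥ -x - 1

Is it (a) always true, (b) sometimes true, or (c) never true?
Over all integers in [-1000, 1000], LHS − RHS is smallest at x = -2, where it equals 0:
x = -2: LHS = |2·(-2) + 3| = |-1| = 1, RHS = -(-2) - 1 = 1; 1 ≥ 1 — holds
At the ends of the range:
x = -1000: LHS = |2·(-1000) + 3| = |-1997| = 1997, RHS = -(-1000) - 1 = 999; 1997 ≥ 999 — holds
x = 1000: LHS = |2·1000 + 3| = |2003| = 2003, RHS = -1000 - 1 = -1001; 2003 ≥ -1001 — holds
Hence LHS − RHS is never negative, i.e. LHS ≥ RHS throughout, so the relation holds for every integer in [-1000, 1000].

No counterexample exists.

Answer: Always true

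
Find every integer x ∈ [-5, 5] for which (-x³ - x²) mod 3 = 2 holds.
For a polynomial with integer coefficients, its value mod 3 depends only on x mod 3, so it suffices to check one representative of each residue class, x = 0, 1, 2:
x = 0: LHS = (-0³ - 0²) mod 3 = 0 mod 3 = 0; 0 = 2 — FAILS
x = 1: LHS = (-1³ - 1²) mod 3 = (-2) mod 3 = 1; 1 = 2 — FAILS
x = 2: LHS = (-2³ - 2²) mod 3 = (-12) mod 3 = 0; 0 = 2 — FAILS
The relation fails in every residue class, so the claimed relation (=) fails for every integer in [-5, 5].

Answer: None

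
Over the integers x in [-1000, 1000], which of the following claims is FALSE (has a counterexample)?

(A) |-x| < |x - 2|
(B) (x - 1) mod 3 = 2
(A) x = 1: LHS = |-1| = 1, RHS = |1 - 2| = |-1| = 1; 1 < 1 — FAILS
(B) x = 1: LHS = (1 - 1) mod 3 = 0 mod 3 = 0; 0 = 2 — FAILS

Answer: Both A and B are false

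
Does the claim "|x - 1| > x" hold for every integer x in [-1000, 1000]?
The claim fails at x = 1:
x = 1: LHS = |1 - 1| = |0| = 0; 0 > 1 — FAILS

Because a single integer refutes it, the statement is false.

Answer: False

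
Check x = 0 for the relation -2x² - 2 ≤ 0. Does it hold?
x = 0: LHS = -2·0² - 2 = -2; -2 ≤ 0 — holds

The relation is satisfied at x = 0.

Answer: Yes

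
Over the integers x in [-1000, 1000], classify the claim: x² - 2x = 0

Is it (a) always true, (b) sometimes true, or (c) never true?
Holds at x = 0: LHS = 0² - 2·0 = 0; 0 = 0 — holds
Fails at x = 1: LHS = 1² - 2·1 = -1; -1 = 0 — FAILS
It is satisfied by some integers in the range but not all.

Answer: Sometimes true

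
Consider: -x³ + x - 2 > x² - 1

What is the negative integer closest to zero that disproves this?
Testing negative integers from -1 downward:
x = -1: LHS = -(-1)³ + (-1) - 2 = -2, RHS = (-1)² - 1 = 0; -2 > 0 — FAILS  ← closest negative counterexample to 0

Answer: x = -1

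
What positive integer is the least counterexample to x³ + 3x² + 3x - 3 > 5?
Testing positive integers:
x = 1: LHS = 1³ + 3·1² + 3·1 - 3 = 4; 4 > 5 — FAILS  ← smallest positive counterexample

Answer: x = 1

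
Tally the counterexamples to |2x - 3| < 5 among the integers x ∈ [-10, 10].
Counterexamples in [-10, 10]: {-10, -9, -8, -7, -6, -5, -4, -3, -2, -1, 4, 5, 6, 7, 8, 9, 10}.

Counting them gives 17 values.

Answer: 17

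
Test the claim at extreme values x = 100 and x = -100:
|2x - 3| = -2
x = 100: LHS = |2·100 - 3| = |197| = 197; 197 = -2 — FAILS
x = -100: LHS = |2·(-100) - 3| = |-203| = 203; 203 = -2 — FAILS

Answer: No, fails for both x = 100 and x = -100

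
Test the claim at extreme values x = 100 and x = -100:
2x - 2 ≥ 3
x = 100: LHS = 2·100 - 2 = 198; 198 ≥ 3 — holds
x = -100: LHS = 2·(-100) - 2 = -202; -202 ≥ 3 — FAILS

Answer: Partially: holds for x = 100, fails for x = -100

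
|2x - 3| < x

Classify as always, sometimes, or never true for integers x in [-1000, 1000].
Holds at x = 2: LHS = |2·2 - 3| = |1| = 1; 1 < 2 — holds
Fails at x = 0: LHS = |2·0 - 3| = |-3| = 3; 3 < 0 — FAILS
It is satisfied by some integers in the range but not all.

Answer: Sometimes true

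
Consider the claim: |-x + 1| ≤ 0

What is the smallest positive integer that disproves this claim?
Testing positive integers:
x = 1: LHS = |-1 + 1| = |0| = 0; 0 ≤ 0 — holds
x = 2: LHS = |-2 + 1| = |-1| = 1; 1 ≤ 0 — FAILS  ← smallest positive counterexample

Answer: x = 2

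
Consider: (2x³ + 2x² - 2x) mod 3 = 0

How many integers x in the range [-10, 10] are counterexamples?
Counterexamples in [-10, 10]: {-10, -8, -7, -5, -4, -2, -1, 1, 2, 4, 5, 7, 8, 10}.

Counting them gives 14 values.

Answer: 14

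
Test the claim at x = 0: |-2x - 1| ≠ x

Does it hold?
x = 0: LHS = |-2·0 - 1| = |-1| = 1; 1 ≠ 0 — holds

The relation is satisfied at x = 0.

Answer: Yes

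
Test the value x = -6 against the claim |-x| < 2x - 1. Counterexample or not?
Substitute x = -6 into the relation:
x = -6: LHS = |-(-6)| = |6| = 6, RHS = 2·(-6) - 1 = -13; 6 < -13 — FAILS

Since the claim fails at x = -6, this value is a counterexample.

Answer: Yes, x = -6 is a counterexample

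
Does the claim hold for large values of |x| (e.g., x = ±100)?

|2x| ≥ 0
x = 100: LHS = |2·100| = |200| = 200; 200 ≥ 0 — holds
x = -100: LHS = |2·(-100)| = |-200| = 200; 200 ≥ 0 — holds

Answer: Yes, holds for both x = 100 and x = -100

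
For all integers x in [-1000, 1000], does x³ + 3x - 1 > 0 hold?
The claim fails at x = 0:
x = 0: LHS = 0³ + 3·0 - 1 = -1; -1 > 0 — FAILS

Because a single integer refutes it, the statement is false.

Answer: False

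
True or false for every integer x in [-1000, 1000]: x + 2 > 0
The claim fails at x = -2:
x = -2: LHS = (-2) + 2 = 0; 0 > 0 — FAILS

Because a single integer refutes it, the statement is false.

Answer: False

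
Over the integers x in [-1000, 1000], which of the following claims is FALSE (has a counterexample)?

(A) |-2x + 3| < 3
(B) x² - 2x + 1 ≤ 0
(A) x = 0: LHS = |-2·0 + 3| = |3| = 3; 3 < 3 — FAILS
(B) x = 0: LHS = 0² - 2·0 + 1 = 1; 1 ≤ 0 — FAILS

Answer: Both A and B are false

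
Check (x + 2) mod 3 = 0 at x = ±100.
x = 100: LHS = (100 + 2) mod 3 = 102 mod 3 = 0; 0 = 0 — holds
x = -100: LHS = ((-100) + 2) mod 3 = (-98) mod 3 = 1; 1 = 0 — FAILS

Answer: Partially: holds for x = 100, fails for x = -100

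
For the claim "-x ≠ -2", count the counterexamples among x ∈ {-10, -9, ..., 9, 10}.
Counterexamples in [-10, 10]: {2}.

Counting them gives 1 values.

Answer: 1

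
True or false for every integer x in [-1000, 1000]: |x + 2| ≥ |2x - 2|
The claim fails at x = -1:
x = -1: LHS = |(-1) + 2| = |1| = 1, RHS = |2·(-1) - 2| = |-4| = 4; 1 ≥ 4 — FAILS

Because a single integer refutes it, the statement is false.

Answer: False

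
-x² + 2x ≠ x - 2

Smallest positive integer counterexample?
Testing positive integers:
x = 1: LHS = -1² + 2·1 = 1, RHS = 1 - 2 = -1; 1 ≠ -1 — holds
x = 2: LHS = -2² + 2·2 = 0, RHS = 2 - 2 = 0; 0 ≠ 0 — FAILS  ← smallest positive counterexample

Answer: x = 2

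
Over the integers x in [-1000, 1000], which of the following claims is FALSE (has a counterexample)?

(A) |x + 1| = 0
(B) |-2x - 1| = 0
(A) x = 0: LHS = |0 + 1| = |1| = 1; 1 = 0 — FAILS
(B) x = 0: LHS = |-2·0 - 1| = |-1| = 1; 1 = 0 — FAILS

Answer: Both A and B are false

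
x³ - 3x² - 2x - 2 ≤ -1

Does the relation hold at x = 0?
x = 0: LHS = 0³ - 3·0² - 2·0 - 2 = -2; -2 ≤ -1 — holds

The relation is satisfied at x = 0.

Answer: Yes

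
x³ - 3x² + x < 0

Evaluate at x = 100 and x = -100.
x = 100: LHS = 100³ - 3·100² + 100 = 970100; 970100 < 0 — FAILS
x = -100: LHS = (-100)³ - 3·(-100)² + (-100) = -1030100; -1030100 < 0 — holds

Answer: Partially: fails for x = 100, holds for x = -100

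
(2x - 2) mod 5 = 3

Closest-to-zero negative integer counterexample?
Testing negative integers from -1 downward:
x = -1: LHS = (2·(-1) - 2) mod 5 = (-4) mod 5 = 1; 1 = 3 — FAILS  ← closest negative counterexample to 0

Answer: x = -1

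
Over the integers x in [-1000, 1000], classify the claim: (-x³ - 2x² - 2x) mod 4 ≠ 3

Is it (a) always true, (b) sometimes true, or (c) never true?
Holds at x = 0: LHS = (-0³ - 2·0² - 2·0) mod 4 = 0 mod 4 = 0; 0 ≠ 3 — holds
Fails at x = 1: LHS = (-1³ - 2·1² - 2·1) mod 4 = (-5) mod 4 = 3; 3 ≠ 3 — FAILS
It is satisfied by some integers in the range but not all.

Answer: Sometimes true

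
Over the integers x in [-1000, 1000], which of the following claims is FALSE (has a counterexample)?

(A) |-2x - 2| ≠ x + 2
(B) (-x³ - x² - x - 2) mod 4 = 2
(A) x = 0: LHS = |-2·0 - 2| = |-2| = 2, RHS = 0 + 2 = 2; 2 ≠ 2 — FAILS
(B) x = 1: LHS = (-1³ - 1² - 1 - 2) mod 4 = (-5) mod 4 = 3; 3 = 2 — FAILS

Answer: Both A and B are false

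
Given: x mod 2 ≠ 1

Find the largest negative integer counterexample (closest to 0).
Testing negative integers from -1 downward:
x = -1: LHS = (-1) mod 2 = 1; 1 ≠ 1 — FAILS  ← closest negative counterexample to 0

Answer: x = -1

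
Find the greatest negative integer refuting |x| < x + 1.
Testing negative integers from -1 downward:
x = -1: LHS = |-1| = 1, RHS = (-1) + 1 = 0; 1 < 0 — FAILS  ← closest negative counterexample to 0

Answer: x = -1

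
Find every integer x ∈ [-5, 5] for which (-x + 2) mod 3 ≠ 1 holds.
Holds for: {-4, -3, -1, 0, 2, 3, 5}
Fails for: {-5, -2, 1, 4}

Answer: {-4, -3, -1, 0, 2, 3, 5}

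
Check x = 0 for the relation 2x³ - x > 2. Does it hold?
x = 0: LHS = 2·0³ - 0 = 0; 0 > 2 — FAILS

The relation fails at x = 0, so x = 0 is a counterexample.

Answer: No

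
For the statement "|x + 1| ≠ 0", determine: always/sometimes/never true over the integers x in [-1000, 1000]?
Holds at x = 0: LHS = |0 + 1| = |1| = 1; 1 ≠ 0 — holds
Fails at x = -1: LHS = |(-1) + 1| = |0| = 0; 0 ≠ 0 — FAILS
It is satisfied by some integers in the range but not all.

Answer: Sometimes true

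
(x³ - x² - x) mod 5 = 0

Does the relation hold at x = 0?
x = 0: LHS = (0³ - 0² - 0) mod 5 = 0 mod 5 = 0; 0 = 0 — holds

The relation is satisfied at x = 0.

Answer: Yes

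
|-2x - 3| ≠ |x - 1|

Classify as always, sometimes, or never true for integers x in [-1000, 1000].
Holds at x = 0: LHS = |-2·0 - 3| = |-3| = 3, RHS = |0 - 1| = |-1| = 1; 3 ≠ 1 — holds
Fails at x = -4: LHS = |-2·(-4) - 3| = |5| = 5, RHS = |(-4) - 1| = |-5| = 5; 5 ≠ 5 — FAILS
It is satisfied by some integers in the range but not all.

Answer: Sometimes true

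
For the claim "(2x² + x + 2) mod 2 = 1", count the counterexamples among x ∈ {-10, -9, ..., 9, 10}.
Counterexamples in [-10, 10]: {-10, -8, -6, -4, -2, 0, 2, 4, 6, 8, 10}.

Counting them gives 11 values.

Answer: 11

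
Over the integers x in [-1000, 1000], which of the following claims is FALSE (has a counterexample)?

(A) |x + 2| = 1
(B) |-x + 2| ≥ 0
(A) x = 0: LHS = |0 + 2| = |2| = 2; 2 = 1 — FAILS

(B) An absolute value is never negative, so the left side is ≥ 0 for every x, while the right side is 0. Tightest case in [-1000, 1000] is x = 2:
x = 2: LHS = |-2 + 2| = |0| = 0; 0 ≥ 0 — holds
Hence LHS − RHS is never negative, i.e. LHS ≥ RHS throughout, so the relation holds for every integer in [-1000, 1000].

Only (A) has a counterexample.

Answer: A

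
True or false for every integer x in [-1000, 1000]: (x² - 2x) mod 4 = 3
The claim fails at x = 0:
x = 0: LHS = (0² - 2·0) mod 4 = 0 mod 4 = 0; 0 = 3 — FAILS

Because a single integer refutes it, the statement is false.

Answer: False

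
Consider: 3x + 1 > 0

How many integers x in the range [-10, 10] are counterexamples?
Counterexamples in [-10, 10]: {-10, -9, -8, -7, -6, -5, -4, -3, -2, -1}.

Counting them gives 10 values.

Answer: 10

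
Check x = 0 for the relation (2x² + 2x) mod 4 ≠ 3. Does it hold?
x = 0: LHS = (2·0² + 2·0) mod 4 = 0 mod 4 = 0; 0 ≠ 3 — holds

The relation is satisfied at x = 0.

Answer: Yes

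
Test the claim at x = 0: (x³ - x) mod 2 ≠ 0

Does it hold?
x = 0: LHS = (0³ - 0) mod 2 = 0 mod 2 = 0; 0 ≠ 0 — FAILS

The relation fails at x = 0, so x = 0 is a counterexample.

Answer: No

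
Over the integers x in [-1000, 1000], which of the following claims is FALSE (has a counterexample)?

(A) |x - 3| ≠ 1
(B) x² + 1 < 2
(A) x = 2: LHS = |2 - 3| = |-1| = 1; 1 ≠ 1 — FAILS
(B) x = 1: LHS = 1² + 1 = 2; 2 < 2 — FAILS

Answer: Both A and B are false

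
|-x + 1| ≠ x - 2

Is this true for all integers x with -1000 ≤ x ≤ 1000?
Over all integers in [-1000, 1000], LHS − RHS is always positive; it is smallest at x = 1, where it equals 1:
x = 1: LHS = |-1 + 1| = |0| = 0, RHS = 1 - 2 = -1; 0 ≠ -1 — holds
At the ends of the range:
x = -1000: LHS = |-(-1000) + 1| = |1001| = 1001, RHS = (-1000) - 2 = -1002; 1001 ≠ -1002 — holds
x = 1000: LHS = |-1000 + 1| = |-999| = 999, RHS = 1000 - 2 = 998; 999 ≠ 998 — holds
Hence LHS − RHS is never 0, i.e. the two sides are never equal, so the relation holds for every integer in [-1000, 1000].

No counterexample exists.

Answer: True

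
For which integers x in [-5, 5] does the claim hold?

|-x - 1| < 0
An absolute value is never negative, so the left side is ≥ 0 for every x, while the right side is 0. Tightest case in [-5, 5] is x = -1:
x = -1: LHS = |-(-1) - 1| = |0| = 0; 0 < 0 — FAILS
Hence LHS − RHS is never negative, i.e. LHS ≥ RHS throughout, so the claimed relation (<) fails for every integer in [-5, 5].

Answer: None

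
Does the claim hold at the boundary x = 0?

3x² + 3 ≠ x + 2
x = 0: LHS = 3·0² + 3 = 3, RHS = 0 + 2 = 2; 3 ≠ 2 — holds

The relation is satisfied at x = 0.

Answer: Yes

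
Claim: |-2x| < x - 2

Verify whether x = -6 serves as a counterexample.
Substitute x = -6 into the relation:
x = -6: LHS = |-2·(-6)| = |12| = 12, RHS = (-6) - 2 = -8; 12 < -8 — FAILS

Since the claim fails at x = -6, this value is a counterexample.

Answer: Yes, x = -6 is a counterexample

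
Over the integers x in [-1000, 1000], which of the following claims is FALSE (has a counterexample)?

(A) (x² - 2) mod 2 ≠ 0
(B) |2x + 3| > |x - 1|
(A) x = 0: LHS = (0² - 2) mod 2 = (-2) mod 2 = 0; 0 ≠ 0 — FAILS
(B) x = -1: LHS = |2·(-1) + 3| = |1| = 1, RHS = |(-1) - 1| = |-2| = 2; 1 > 2 — FAILS

Answer: Both A and B are false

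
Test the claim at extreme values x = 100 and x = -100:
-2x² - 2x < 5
x = 100: LHS = -2·100² - 2·100 = -20200; -20200 < 5 — holds
x = -100: LHS = -2·(-100)² - 2·(-100) = -19800; -19800 < 5 — holds

Answer: Yes, holds for both x = 100 and x = -100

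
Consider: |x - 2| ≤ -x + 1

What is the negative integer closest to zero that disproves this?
Testing negative integers from -1 downward:
x = -1: LHS = |(-1) - 2| = |-3| = 3, RHS = -(-1) + 1 = 2; 3 ≤ 2 — FAILS  ← closest negative counterexample to 0

Answer: x = -1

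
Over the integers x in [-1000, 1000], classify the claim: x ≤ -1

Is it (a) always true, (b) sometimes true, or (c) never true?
Holds at x = -1: -1 ≤ -1 — holds
Fails at x = 0: 0 ≤ -1 — FAILS
It is satisfied by some integers in the range but not all.

Answer: Sometimes true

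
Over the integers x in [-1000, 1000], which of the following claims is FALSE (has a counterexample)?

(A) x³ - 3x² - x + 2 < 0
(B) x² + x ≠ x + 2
(A) x = 0: LHS = 0³ - 3·0² - 0 + 2 = 2; 2 < 0 — FAILS

(B) Track d = LHS − RHS over the integers in [-1000, 1000]. Equality would need d = 0, but d changes sign only between consecutive integers, jumping over 0:
x = -2: LHS = (-2)² + (-2) = 2, RHS = (-2) + 2 = 0; 2 ≠ 0 — holds  (d = 2)
x = -1: LHS = (-1)² + (-1) = 0, RHS = (-1) + 2 = 1; 0 ≠ 1 — holds  (d = -1)
x = 1: LHS = 1² + 1 = 2, RHS = 1 + 2 = 3; 2 ≠ 3 — holds  (d = -1)
x = 2: LHS = 2² + 2 = 6, RHS = 2 + 2 = 4; 6 ≠ 4 — holds  (d = 2)
Away from these crossings d keeps a constant sign, and checking every integer in [-1000, 1000] confirms d ≠ 0 throughout. Hence the two sides are never equal, so the relation holds for every integer in [-1000, 1000].

Only (A) has a counterexample.

Answer: A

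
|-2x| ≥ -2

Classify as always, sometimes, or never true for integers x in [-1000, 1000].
An absolute value is never negative, so the left side is ≥ 0 for every x, while the right side is -2. Tightest case in [-1000, 1000] is x = 0:
x = 0: LHS = |-2·0| = |0| = 0; 0 ≥ -2 — holds
Hence LHS − RHS is never negative, i.e. LHS ≥ RHS throughout, so the relation holds for every integer in [-1000, 1000].

No counterexample exists.

Answer: Always true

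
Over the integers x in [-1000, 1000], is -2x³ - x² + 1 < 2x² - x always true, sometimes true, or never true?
Holds at x = 1: LHS = -2·1³ - 1² + 1 = -2, RHS = 2·1² - 1 = 1; -2 < 1 — holds
Fails at x = 0: LHS = -2·0³ - 0² + 1 = 1, RHS = 2·0² - 0 = 0; 1 < 0 — FAILS
It is satisfied by some integers in the range but not all.

Answer: Sometimes true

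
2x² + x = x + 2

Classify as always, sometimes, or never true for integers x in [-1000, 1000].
Holds at x = 1: LHS = 2·1² + 1 = 3, RHS = 1 + 2 = 3; 3 = 3 — holds
Fails at x = 0: LHS = 2·0² + 0 = 0, RHS = 0 + 2 = 2; 0 = 2 — FAILS
It is satisfied by some integers in the range but not all.

Answer: Sometimes true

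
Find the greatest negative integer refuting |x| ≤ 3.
Testing negative integers from -1 downward:
x = -1: LHS = |-1| = 1; 1 ≤ 3 — holds
x = -2: LHS = |-2| = 2; 2 ≤ 3 — holds
x = -3: LHS = |-3| = 3; 3 ≤ 3 — holds
x = -4: LHS = |-4| = 4; 4 ≤ 3 — FAILS  ← closest negative counterexample to 0

Answer: x = -4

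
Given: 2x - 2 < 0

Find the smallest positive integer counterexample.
Testing positive integers:
x = 1: LHS = 2·1 - 2 = 0; 0 < 0 — FAILS  ← smallest positive counterexample

Answer: x = 1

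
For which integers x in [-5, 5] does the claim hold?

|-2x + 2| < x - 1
Over all integers in [-5, 5], LHS − RHS is smallest at x = 1, where it equals 0:
x = 1: LHS = |-2·1 + 2| = |0| = 0, RHS = 1 - 1 = 0; 0 < 0 — FAILS
At the ends of the range:
x = -5: LHS = |-2·(-5) + 2| = |12| = 12, RHS = (-5) - 1 = -6; 12 < -6 — FAILS
x = 5: LHS = |-2·5 + 2| = |-8| = 8, RHS = 5 - 1 = 4; 8 < 4 — FAILS
Hence LHS − RHS is never negative, i.e. LHS ≥ RHS throughout, so the claimed relation (<) fails for every integer in [-5, 5].

Answer: None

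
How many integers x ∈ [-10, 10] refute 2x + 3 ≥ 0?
Counterexamples in [-10, 10]: {-10, -9, -8, -7, -6, -5, -4, -3, -2}.

Counting them gives 9 values.

Answer: 9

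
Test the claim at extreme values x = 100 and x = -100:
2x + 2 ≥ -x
x = 100: LHS = 2·100 + 2 = 202; 202 ≥ -100 — holds
x = -100: LHS = 2·(-100) + 2 = -198, RHS = -(-100) = 100; -198 ≥ 100 — FAILS

Answer: Partially: holds for x = 100, fails for x = -100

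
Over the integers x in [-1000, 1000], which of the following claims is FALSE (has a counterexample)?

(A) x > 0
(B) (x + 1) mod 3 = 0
(A) x = 0: 0 > 0 — FAILS
(B) x = 0: LHS = (0 + 1) mod 3 = 1 mod 3 = 1; 1 = 0 — FAILS

Answer: Both A and B are false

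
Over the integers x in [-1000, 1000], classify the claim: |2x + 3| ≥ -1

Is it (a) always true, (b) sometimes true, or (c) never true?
An absolute value is never negative, so the left side is ≥ 0 for every x, while the right side is -1. Tightest case in [-1000, 1000] is x = -1:
x = -1: LHS = |2·(-1) + 3| = |1| = 1; 1 ≥ -1 — holds
Hence LHS − RHS is never negative, i.e. LHS ≥ RHS throughout, so the relation holds for every integer in [-1000, 1000].

No counterexample exists.

Answer: Always true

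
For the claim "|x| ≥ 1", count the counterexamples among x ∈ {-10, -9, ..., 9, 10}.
Counterexamples in [-10, 10]: {0}.

Counting them gives 1 values.

Answer: 1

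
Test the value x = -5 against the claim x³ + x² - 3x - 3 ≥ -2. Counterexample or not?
Substitute x = -5 into the relation:
x = -5: LHS = (-5)³ + (-5)² - 3·(-5) - 3 = -88; -88 ≥ -2 — FAILS

Since the claim fails at x = -5, this value is a counterexample.

Answer: Yes, x = -5 is a counterexample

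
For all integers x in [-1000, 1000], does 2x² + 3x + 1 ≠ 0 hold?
The claim fails at x = -1:
x = -1: LHS = 2·(-1)² + 3·(-1) + 1 = 0; 0 ≠ 0 — FAILS

Because a single integer refutes it, the statement is false.

Answer: False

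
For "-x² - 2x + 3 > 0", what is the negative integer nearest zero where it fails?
Testing negative integers from -1 downward:
x = -1: LHS = -(-1)² - 2·(-1) + 3 = 4; 4 > 0 — holds
x = -2: LHS = -(-2)² - 2·(-2) + 3 = 3; 3 > 0 — holds
x = -3: LHS = -(-3)² - 2·(-3) + 3 = 0; 0 > 0 — FAILS  ← closest negative counterexample to 0

Answer: x = -3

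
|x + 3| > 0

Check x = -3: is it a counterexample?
Substitute x = -3 into the relation:
x = -3: LHS = |(-3) + 3| = |0| = 0; 0 > 0 — FAILS

Since the claim fails at x = -3, this value is a counterexample.

Answer: Yes, x = -3 is a counterexample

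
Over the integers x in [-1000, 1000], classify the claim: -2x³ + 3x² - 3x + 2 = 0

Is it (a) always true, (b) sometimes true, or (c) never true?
Holds at x = 1: LHS = -2·1³ + 3·1² - 3·1 + 2 = 0; 0 = 0 — holds
Fails at x = 0: LHS = -2·0³ + 3·0² - 3·0 + 2 = 2; 2 = 0 — FAILS
It is satisfied by some integers in the range but not all.

Answer: Sometimes true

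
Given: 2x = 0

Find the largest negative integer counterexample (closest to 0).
Testing negative integers from -1 downward:
x = -1: LHS = 2·(-1) = -2; -2 = 0 — FAILS  ← closest negative counterexample to 0

Answer: x = -1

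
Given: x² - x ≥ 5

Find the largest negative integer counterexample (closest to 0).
Testing negative integers from -1 downward:
x = -1: LHS = (-1)² - (-1) = 2; 2 ≥ 5 — FAILS  ← closest negative counterexample to 0

Answer: x = -1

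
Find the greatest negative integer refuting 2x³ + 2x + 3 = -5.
Testing negative integers from -1 downward:
x = -1: LHS = 2·(-1)³ + 2·(-1) + 3 = -1; -1 = -5 — FAILS  ← closest negative counterexample to 0

Answer: x = -1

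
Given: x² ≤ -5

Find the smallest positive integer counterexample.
Testing positive integers:
x = 1: LHS = 1² = 1; 1 ≤ -5 — FAILS  ← smallest positive counterexample

Answer: x = 1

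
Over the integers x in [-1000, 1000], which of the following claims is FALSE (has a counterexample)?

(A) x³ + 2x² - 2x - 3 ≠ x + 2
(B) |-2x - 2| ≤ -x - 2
(A) Track d = LHS − RHS over the integers in [-1000, 1000]. Equality would need d = 0, but d changes sign only between consecutive integers, jumping over 0:
x = -3: LHS = (-3)³ + 2·(-3)² - 2·(-3) - 3 = -6, RHS = (-3) + 2 = -1; -6 ≠ -1 — holds  (d = -5)
x = -2: LHS = (-2)³ + 2·(-2)² - 2·(-2) - 3 = 1, RHS = (-2) + 2 = 0; 1 ≠ 0 — holds  (d = 1)
x = -2: LHS = (-2)³ + 2·(-2)² - 2·(-2) - 3 = 1, RHS = (-2) + 2 = 0; 1 ≠ 0 — holds  (d = 1)
x = -1: LHS = (-1)³ + 2·(-1)² - 2·(-1) - 3 = 0, RHS = (-1) + 2 = 1; 0 ≠ 1 — holds  (d = -1)
x = 1: LHS = 1³ + 2·1² - 2·1 - 3 = -2, RHS = 1 + 2 = 3; -2 ≠ 3 — holds  (d = -5)
x = 2: LHS = 2³ + 2·2² - 2·2 - 3 = 9, RHS = 2 + 2 = 4; 9 ≠ 4 — holds  (d = 5)
Away from these crossings d keeps a constant sign, and checking every integer in [-1000, 1000] confirms d ≠ 0 throughout. Hence the two sides are never equal, so the relation holds for every integer in [-1000, 1000].

(B) x = 0: LHS = |-2·0 - 2| = |-2| = 2, RHS = -0 - 2 = -2; 2 ≤ -2 — FAILS

Only (B) has a counterexample.

Answer: B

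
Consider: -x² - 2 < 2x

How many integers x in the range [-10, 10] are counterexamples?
Over all integers in [-10, 10], LHS − RHS is largest at x = -1, where it equals -1:
x = -1: LHS = -(-1)² - 2 = -3, RHS = 2·(-1) = -2; -3 < -2 — holds
At the ends of the range:
x = -10: LHS = -(-10)² - 2 = -102, RHS = 2·(-10) = -20; -102 < -20 — holds
x = 10: LHS = -10² - 2 = -102, RHS = 2·10 = 20; -102 < 20 — holds
Hence LHS − RHS is never zero or positive, i.e. LHS < RHS throughout, so the relation holds for every integer in [-10, 10].

No counterexample appears in that range.

Answer: 0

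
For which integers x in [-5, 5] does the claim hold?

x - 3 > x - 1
Over all integers in [-5, 5], LHS − RHS is largest at x = 0, where it equals -2:
x = 0: LHS = 0 - 3 = -3, RHS = 0 - 1 = -1; -3 > -1 — FAILS
At the ends of the range:
x = -5: LHS = (-5) - 3 = -8, RHS = (-5) - 1 = -6; -8 > -6 — FAILS
x = 5: LHS = 5 - 3 = 2, RHS = 5 - 1 = 4; 2 > 4 — FAILS
Hence LHS − RHS is never positive, i.e. LHS ≤ RHS throughout, so the claimed relation (>) fails for every integer in [-5, 5].

Answer: None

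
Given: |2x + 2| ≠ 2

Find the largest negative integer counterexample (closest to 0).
Testing negative integers from -1 downward:
x = -1: LHS = |2·(-1) + 2| = |0| = 0; 0 ≠ 2 — holds
x = -2: LHS = |2·(-2) + 2| = |-2| = 2; 2 ≠ 2 — FAILS  ← closest negative counterexample to 0

Answer: x = -2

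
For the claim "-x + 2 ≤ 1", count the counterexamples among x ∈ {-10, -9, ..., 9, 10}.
Counterexamples in [-10, 10]: {-10, -9, -8, -7, -6, -5, -4, -3, -2, -1, 0}.

Counting them gives 11 values.

Answer: 11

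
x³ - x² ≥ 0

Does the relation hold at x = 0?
x = 0: LHS = 0³ - 0² = 0; 0 ≥ 0 — holds

The relation is satisfied at x = 0.

Answer: Yes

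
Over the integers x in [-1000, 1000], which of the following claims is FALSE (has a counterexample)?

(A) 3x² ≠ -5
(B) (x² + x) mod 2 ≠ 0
(A) Over all integers in [-1000, 1000], LHS − RHS is always positive; it is smallest at x = 0, where it equals 5:
x = 0: LHS = 3·0² = 0; 0 ≠ -5 — holds
At the ends of the range:
x = -1000: LHS = 3·(-1000)² = 3000000; 3000000 ≠ -5 — holds
x = 1000: LHS = 3·1000² = 3000000; 3000000 ≠ -5 — holds
Hence LHS − RHS is never 0, i.e. the two sides are never equal, so the relation holds for every integer in [-1000, 1000].

(B) x = 0: LHS = (0² + 0) mod 2 = 0 mod 2 = 0; 0 ≠ 0 — FAILS

Only (B) has a counterexample.

Answer: B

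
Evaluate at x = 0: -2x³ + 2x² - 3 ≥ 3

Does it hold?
x = 0: LHS = -2·0³ + 2·0² - 3 = -3; -3 ≥ 3 — FAILS

The relation fails at x = 0, so x = 0 is a counterexample.

Answer: No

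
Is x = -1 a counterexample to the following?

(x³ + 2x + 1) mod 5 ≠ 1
Substitute x = -1 into the relation:
x = -1: LHS = ((-1)³ + 2·(-1) + 1) mod 5 = (-2) mod 5 = 3; 3 ≠ 1 — holds

The claim holds here, so x = -1 is not a counterexample. (A counterexample exists elsewhere, e.g. x = 0.)

Answer: No, x = -1 is not a counterexample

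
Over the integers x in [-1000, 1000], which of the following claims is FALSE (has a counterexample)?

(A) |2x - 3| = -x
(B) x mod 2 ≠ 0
(A) x = 0: LHS = |2·0 - 3| = |-3| = 3, RHS = -0 = 0; 3 = 0 — FAILS
(B) x = 0: LHS = 0 mod 2 = 0; 0 ≠ 0 — FAILS

Answer: Both A and B are false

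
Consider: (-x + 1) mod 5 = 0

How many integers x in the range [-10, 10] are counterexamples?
Counterexamples in [-10, 10]: {-10, -8, -7, -6, -5, -3, -2, -1, 0, 2, 3, 4, 5, 7, 8, 9, 10}.

Counting them gives 17 values.

Answer: 17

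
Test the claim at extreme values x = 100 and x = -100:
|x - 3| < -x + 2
x = 100: LHS = |100 - 3| = |97| = 97, RHS = -100 + 2 = -98; 97 < -98 — FAILS
x = -100: LHS = |(-100) - 3| = |-103| = 103, RHS = -(-100) + 2 = 102; 103 < 102 — FAILS

Answer: No, fails for both x = 100 and x = -100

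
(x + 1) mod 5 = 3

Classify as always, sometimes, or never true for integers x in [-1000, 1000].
Holds at x = 2: LHS = (2 + 1) mod 5 = 3 mod 5 = 3; 3 = 3 — holds
Fails at x = 0: LHS = (0 + 1) mod 5 = 1 mod 5 = 1; 1 = 3 — FAILS
It is satisfied by some integers in the range but not all.

Answer: Sometimes true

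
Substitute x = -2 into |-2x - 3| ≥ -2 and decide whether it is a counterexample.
Substitute x = -2 into the relation:
x = -2: LHS = |-2·(-2) - 3| = |1| = 1; 1 ≥ -2 — holds

The relation holds at x = -2, so it is not a counterexample.

Answer: No, x = -2 is not a counterexample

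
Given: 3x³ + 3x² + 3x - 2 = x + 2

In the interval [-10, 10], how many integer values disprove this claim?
Counterexamples in [-10, 10]: {-10, -9, -8, -7, -6, -5, -4, -3, -2, -1, 0, 1, 2, 3, 4, 5, 6, 7, 8, 9, 10}.

Counting them gives 21 values.

Answer: 21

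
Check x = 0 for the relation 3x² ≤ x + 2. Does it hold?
x = 0: LHS = 3·0² = 0, RHS = 0 + 2 = 2; 0 ≤ 2 — holds

The relation is satisfied at x = 0.

Answer: Yes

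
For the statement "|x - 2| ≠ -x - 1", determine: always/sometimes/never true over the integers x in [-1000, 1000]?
Over all integers in [-1000, 1000], LHS − RHS is always positive; it is smallest at x = 0, where it equals 3:
x = 0: LHS = |0 - 2| = |-2| = 2, RHS = -0 - 1 = -1; 2 ≠ -1 — holds
At the ends of the range:
x = -1000: LHS = |(-1000) - 2| = |-1002| = 1002, RHS = -(-1000) - 1 = 999; 1002 ≠ 999 — holds
x = 1000: LHS = |1000 - 2| = |998| = 998, RHS = -1000 - 1 = -1001; 998 ≠ -1001 — holds
Hence LHS − RHS is never 0, i.e. the two sides are never equal, so the relation holds for every integer in [-1000, 1000].

No counterexample exists.

Answer: Always true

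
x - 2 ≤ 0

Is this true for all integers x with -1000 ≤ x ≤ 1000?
The claim fails at x = 3:
x = 3: LHS = 3 - 2 = 1; 1 ≤ 0 — FAILS

Because a single integer refutes it, the statement is false.

Answer: False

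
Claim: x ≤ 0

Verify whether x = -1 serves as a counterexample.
Substitute x = -1 into the relation:
x = -1: -1 ≤ 0 — holds

The claim holds here, so x = -1 is not a counterexample. (A counterexample exists elsewhere, e.g. x = 1.)

Answer: No, x = -1 is not a counterexample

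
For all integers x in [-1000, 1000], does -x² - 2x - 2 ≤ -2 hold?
The claim fails at x = -1:
x = -1: LHS = -(-1)² - 2·(-1) - 2 = -1; -1 ≤ -2 — FAILS

Because a single integer refutes it, the statement is false.

Answer: False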